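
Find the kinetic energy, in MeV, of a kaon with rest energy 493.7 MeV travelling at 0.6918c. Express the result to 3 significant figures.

γ = 1/√(1 − β²) = 1/√(1 − 0.47858724) = 1/√0.52141276 = 1/0.722089 = 1.38487.
Kinetic energy: K = (γ − 1)mc² = (1.38487 − 1) × 493.7 MeV = 0.38487 × 493.7 = 190 MeV.

190 MeV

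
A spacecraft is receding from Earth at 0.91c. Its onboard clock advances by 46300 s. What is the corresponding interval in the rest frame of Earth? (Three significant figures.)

γ = 1/√(1 − β²) = 1/√(1 − 0.8281) = 1/√0.1719 = 1/0.414608 = 2.4119.
Time dilation: Δt = γ·Δτ = 2.4119 × 46300 = 1.12×10^5 s.

1.12×10^5 s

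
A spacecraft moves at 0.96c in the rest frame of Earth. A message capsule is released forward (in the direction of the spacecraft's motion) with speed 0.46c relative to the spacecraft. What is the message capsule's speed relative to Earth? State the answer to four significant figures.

0.9850c

In units of c, u = (u' + v)/(1 + u'v) with u' = 0.46 and v = 0.96.
Numerator: 0.46 + 0.96 = 1.42. Denominator: 1 + (0.46)(0.96) = 1.4416.
u = 1.42/1.4416 = 0.98502, so the speed is 0.9850c.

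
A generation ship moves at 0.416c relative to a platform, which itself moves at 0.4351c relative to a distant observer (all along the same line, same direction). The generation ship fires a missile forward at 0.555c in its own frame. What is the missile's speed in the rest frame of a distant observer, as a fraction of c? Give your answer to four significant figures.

First combine the missile and generation ship (S''→S'): u₁ = (0.555 + 0.416)/(1 + 0.555×0.416) = 0.971/1.23088 = 0.78887.
Then combine with the platform (S'→S): u = (0.78887 + 0.4351)/(1 + 0.78887×0.4351) = 1.22397/1.343237337 = 0.91121.

0.9112c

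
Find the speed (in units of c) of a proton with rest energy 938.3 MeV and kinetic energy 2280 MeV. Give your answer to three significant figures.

0.957c

K = (γ−1)mc², so γ = 1 + 2280/938.3 = 3.4299.
Then v/c = √(1 − γ⁻²) = √(1 − 0.0850036) = √0.9149964 = 0.957.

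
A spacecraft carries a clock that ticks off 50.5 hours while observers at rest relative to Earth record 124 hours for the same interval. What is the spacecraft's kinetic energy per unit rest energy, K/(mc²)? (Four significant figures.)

1.455

From Δt = γΔτ: γ = 124/50.5 = 2.45545.
Since K = (γ−1)mc², K/(mc²) = 2.45545 − 1 = 1.455.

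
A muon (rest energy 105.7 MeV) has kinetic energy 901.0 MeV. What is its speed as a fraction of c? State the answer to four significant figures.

0.9945c

γ = 1 + K/(mc²) = 1 + 901.0/105.7 = 9.5241.
β = √(1 − 1/γ²) = √(1 − 0.0110243) = √0.9889757 = 0.9945.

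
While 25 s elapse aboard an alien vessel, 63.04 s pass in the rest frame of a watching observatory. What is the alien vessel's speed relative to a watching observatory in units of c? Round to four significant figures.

γ = Δt/Δτ = 63.04/25 = 2.5216.
β = √(1 − 1/γ²) = √(1 − 0.157271) = √0.842729 = 0.9180.

0.9180c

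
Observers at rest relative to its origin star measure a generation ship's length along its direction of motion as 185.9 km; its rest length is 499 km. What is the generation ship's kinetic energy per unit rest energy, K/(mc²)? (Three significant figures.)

Length contraction gives γ = L₀/L = 499/185.9 = 2.68424.
K/(mc²) = γ − 1 = 2.68424 − 1 = 1.68.

1.68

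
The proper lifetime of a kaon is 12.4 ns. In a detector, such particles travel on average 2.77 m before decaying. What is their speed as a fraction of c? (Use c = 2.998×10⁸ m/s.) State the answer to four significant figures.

d = βγcτ ⇒ βγ = d/(cτ) = 2.770 m / (3.71752 m) = 0.74512.
β = (βγ)/√(1+(βγ)²) = 0.74512/√1.555204 = 0.5975.

0.5975c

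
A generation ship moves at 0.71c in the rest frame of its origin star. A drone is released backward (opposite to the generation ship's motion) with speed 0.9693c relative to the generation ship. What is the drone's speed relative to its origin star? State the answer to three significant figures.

Relativistic velocity addition: u = (u' + v)/(1 + u'v/c²), with u' = −0.9693c and v = 0.71c.
Numerator: −0.9693 + 0.71 = −0.2593. Denominator: 1 + (−0.9693)(0.71) = 0.311797.
u = −0.2593/0.311797 = −0.83163, so the speed is 0.832c.

0.832c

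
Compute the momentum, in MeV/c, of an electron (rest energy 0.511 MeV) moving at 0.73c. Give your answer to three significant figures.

γ = 1/√(1 − β²) = 1/√(1 − 0.5329) = 1/√0.4671 = 1/0.683447 = 1.4632.
Momentum: p = γβ·mc = 1.4632 × 0.73 × 0.511 MeV/c = 0.546 MeV/c.

0.546 MeV/c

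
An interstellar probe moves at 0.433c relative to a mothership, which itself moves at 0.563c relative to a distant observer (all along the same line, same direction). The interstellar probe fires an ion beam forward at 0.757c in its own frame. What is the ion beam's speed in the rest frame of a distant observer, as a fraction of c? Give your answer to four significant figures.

Compose velocities in two stages. Stage 1 (into S'): u₁ = (0.757+0.433)/(1+0.757×0.433) = 0.89623.
Stage 2 (into S): u = (0.89623+0.563)/(1+0.89623×0.563) = 0.96986, so the speed is 0.9699c.

0.9699c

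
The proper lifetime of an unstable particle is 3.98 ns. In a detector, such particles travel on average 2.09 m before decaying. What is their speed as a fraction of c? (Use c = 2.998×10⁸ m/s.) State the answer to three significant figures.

0.868c

d = βγcτ ⇒ βγ = d/(cτ) = 2.090 m / (1.193204 m) = 1.7516.
β = (βγ)/√(1+(βγ)²) = 1.7516/√4.0681 = 0.868.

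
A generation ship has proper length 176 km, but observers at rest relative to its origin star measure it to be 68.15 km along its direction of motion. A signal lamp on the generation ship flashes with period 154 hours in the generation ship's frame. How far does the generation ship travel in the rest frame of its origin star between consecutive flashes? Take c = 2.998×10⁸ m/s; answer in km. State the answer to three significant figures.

γ = L₀/L = 176/68.15 = 2.58254.
β = √(1 − 1/γ²) = 0.92199. Lab-frame period = γτ = 2.58254×154 hours = 397.71 hours. Distance = βc × γτ = 0.92199 × 2.998×10⁸ m/s × 1431756 s = 3.9576×10^14 m = 3.96×10^11 km.

3.96×10^11 km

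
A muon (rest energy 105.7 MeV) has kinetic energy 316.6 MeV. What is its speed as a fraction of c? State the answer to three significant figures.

0.968c

K = (γ−1)mc², so γ = 1 + 316.6/105.7 = 3.9953.
Then v/c = √(1 − γ⁻²) = √(1 − 0.0626471) = √0.9373529 = 0.968.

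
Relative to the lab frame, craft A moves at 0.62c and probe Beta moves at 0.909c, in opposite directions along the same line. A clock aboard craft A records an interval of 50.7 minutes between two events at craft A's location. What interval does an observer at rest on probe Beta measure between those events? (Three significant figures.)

242 minutes

The velocity of craft A relative to probe Beta is (0.62 + 0.909)c / (1 + 0.62×0.909) = 0.97788c; relative speed 0.97788c.
At |u| = 0.97788c, γ = (1 − 0.956249)^(−1/2) = 4.7809.
Craft A's interval is proper; time dilation gives Δt_B = γΔτ = 4.7809 × 50.7 minutes = 242 minutes.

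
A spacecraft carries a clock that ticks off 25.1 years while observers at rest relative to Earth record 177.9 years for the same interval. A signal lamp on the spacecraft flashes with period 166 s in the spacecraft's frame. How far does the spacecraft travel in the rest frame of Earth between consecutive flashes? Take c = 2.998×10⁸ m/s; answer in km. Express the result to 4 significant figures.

The time-dilation ratio gives γ = 177.9/25.1 = 7.08765.
β = √(1 − 1/γ²) = 0.99. Lab-frame period = γτ = 7.08765×166 s = 1176.5 s. Distance = βc × γτ = 0.99 × 2.998×10⁸ m/s × 1176.5 s = 3.4919×10^11 m = 3.492×10^8 km.

3.492×10^8 km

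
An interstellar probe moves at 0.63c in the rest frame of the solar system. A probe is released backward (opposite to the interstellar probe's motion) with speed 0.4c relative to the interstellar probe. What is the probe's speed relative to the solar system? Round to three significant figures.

Relativistic velocity addition: u = (u' + v)/(1 + u'v/c²), with u' = −0.4c and v = 0.63c.
Numerator: −0.4 + 0.63 = 0.23. Denominator: 1 + (−0.4)(0.63) = 0.748.
u = 0.23/0.748 = 0.30749, so the speed is 0.307c.

0.307c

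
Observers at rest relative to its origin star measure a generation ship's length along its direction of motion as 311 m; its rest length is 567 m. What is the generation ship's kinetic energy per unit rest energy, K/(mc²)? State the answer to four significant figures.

0.8232

From L = L₀/γ: γ = 567/311 = 1.82315.
Since K = (γ−1)mc², K/(mc²) = 1.82315 − 1 = 0.8232.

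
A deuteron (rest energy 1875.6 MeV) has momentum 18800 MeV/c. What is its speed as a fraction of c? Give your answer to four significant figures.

pc/(mc²) = 18800/1875.6 = 10.023 = βγ = β/√(1−β²).
So β² = x²/(1 + x²) with x = 10.023: x² = 100.461, β² = 100.461/101.461 = 0.990144, β = 0.9951.

0.9951c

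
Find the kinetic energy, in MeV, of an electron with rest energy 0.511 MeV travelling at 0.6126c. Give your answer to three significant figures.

γ = 1/√(1 − β²) = 1/√(1 − 0.37527876) = 1/√0.62472124 = 1/0.790393 = 1.26519.
Kinetic energy: K = (γ − 1)mc² = (1.26519 − 1) × 0.511 MeV = 0.26519 × 0.511 = 0.136 MeV.

0.136 MeV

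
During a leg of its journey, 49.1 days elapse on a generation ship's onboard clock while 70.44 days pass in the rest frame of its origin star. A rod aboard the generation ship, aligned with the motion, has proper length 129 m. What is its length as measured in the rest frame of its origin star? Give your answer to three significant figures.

89.9 m

From Δt = γΔτ: γ = 70.44/49.1 = 1.43462.
The rod contracts by the same γ: 129 m / 1.43462 = 89.9 m.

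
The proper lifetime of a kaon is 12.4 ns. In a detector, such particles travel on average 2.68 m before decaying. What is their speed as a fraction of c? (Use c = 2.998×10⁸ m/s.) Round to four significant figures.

Let x = d/(cτ) = 2.680 m / (2.998×10⁸ m/s × 1.240×10^-8 s) = 0.72091. Since d = βγcτ, x = βγ = β/√(1−β²).
Solving: β² = x²/(1+x²) = 0.519711/1.519711 = 0.34198, so β = 0.5848.

0.5848c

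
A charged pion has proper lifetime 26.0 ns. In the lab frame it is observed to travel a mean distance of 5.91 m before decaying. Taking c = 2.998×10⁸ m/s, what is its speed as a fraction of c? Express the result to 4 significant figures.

0.6042c

Lab distance = (lab lifetime)·v = γτ·βc, so βγ = d/(cτ) = 5.910/(2.998×10⁸ × 2.600×10^-8) = 0.7582.
With βγ = 0.7582: γ² = 1 + (βγ)² = 1.574867, and β = (βγ)/γ = 0.7582/1.25494 = 0.6042.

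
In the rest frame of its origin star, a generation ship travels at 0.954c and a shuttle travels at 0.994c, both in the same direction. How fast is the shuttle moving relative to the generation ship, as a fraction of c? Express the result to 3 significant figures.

0.773c

Transform to the generation ship's frame: u' = (u − v)/(1 − uv/c²).
u' = (0.994 − 0.954)/(1 − 0.994×0.954) = 0.04/0.051724 = 0.77334.
Speed in the generation ship's frame: 0.773c (in the same direction).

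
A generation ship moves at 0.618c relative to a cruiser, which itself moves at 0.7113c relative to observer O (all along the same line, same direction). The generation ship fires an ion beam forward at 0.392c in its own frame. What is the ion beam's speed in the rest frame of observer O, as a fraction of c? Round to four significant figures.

0.9658c

Compose velocities in two stages. Stage 1 (into S'): u₁ = (0.392+0.618)/(1+0.392×0.618) = 0.81304.
Stage 2 (into S): u = (0.81304+0.7113)/(1+0.81304×0.7113) = 0.9658, so the speed is 0.9658c.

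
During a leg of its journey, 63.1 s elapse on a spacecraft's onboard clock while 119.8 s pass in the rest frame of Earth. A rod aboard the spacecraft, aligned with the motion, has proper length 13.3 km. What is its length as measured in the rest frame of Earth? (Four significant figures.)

From Δt = γΔτ: γ = 119.8/63.1 = 1.89857.
L = L₀/γ = 13.3/1.89857 = 7.005 km.

7.005 km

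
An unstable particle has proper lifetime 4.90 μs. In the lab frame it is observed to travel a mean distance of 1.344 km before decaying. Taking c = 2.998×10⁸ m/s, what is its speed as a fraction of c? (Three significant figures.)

Lab distance = (lab lifetime)·v = γτ·βc, so βγ = d/(cτ) = 1344/(2.998×10⁸ × 4.900×10^-6) = 0.9149.
With βγ = 0.9149: γ² = 1 + (βγ)² = 1.837042, and β = (βγ)/γ = 0.9149/1.35538 = 0.675.

0.675c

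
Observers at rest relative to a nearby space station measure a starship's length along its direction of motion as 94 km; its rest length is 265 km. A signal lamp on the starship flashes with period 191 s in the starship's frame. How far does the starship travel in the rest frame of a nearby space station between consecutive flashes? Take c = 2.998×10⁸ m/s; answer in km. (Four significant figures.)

1.509×10^8 km

γ = L₀/L = 265/94 = 2.81915.
β = √(1 − 1/γ²) = 0.93497. Lab-frame period = γτ = 2.81915×191 s = 538.46 s. Distance = βc × γτ = 0.93497 × 2.998×10⁸ m/s × 538.46 s = 1.5093×10^11 m = 1.509×10^8 km.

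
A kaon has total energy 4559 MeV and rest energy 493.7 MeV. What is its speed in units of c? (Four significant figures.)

0.9941c

Total energy E = γmc² gives γ = 4559/493.7 = 9.2344.
Hence β = √(1 − 1/γ²) = √(1 − 0.0117269) = √0.9882731 = 0.9941.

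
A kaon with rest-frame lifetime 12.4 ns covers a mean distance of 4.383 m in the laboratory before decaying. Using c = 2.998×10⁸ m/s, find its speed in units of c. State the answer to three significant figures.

Lab distance = (lab lifetime)·v = γτ·βc, so βγ = d/(cτ) = 4.383/(2.998×10⁸ × 1.240×10^-8) = 1.179.
With βγ = 1.179: γ² = 1 + (βγ)² = 2.39004, and β = (βγ)/γ = 1.179/1.54598 = 0.763.

0.763c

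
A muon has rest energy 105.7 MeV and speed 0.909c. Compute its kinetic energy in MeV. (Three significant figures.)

148 MeV

With β = 0.909, γ = 1/√(1 − 0.909²) = 1/√0.173719 = 2.3993.
Kinetic energy: K = (γ − 1)mc² = (2.3993 − 1) × 105.7 MeV = 1.3993 × 105.7 = 148 MeV.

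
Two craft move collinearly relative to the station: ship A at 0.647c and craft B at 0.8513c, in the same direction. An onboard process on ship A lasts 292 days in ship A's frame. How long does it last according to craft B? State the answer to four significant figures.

Speed of ship A in craft B's frame: u = (v_A − v_B)/(1 − v_A v_B/c²) = (0.647 − 0.8513)/(1 − 0.647×0.8513) = −0.2043/0.4492089 = −0.4548; |u| = 0.4548c.
γ for this relative speed: γ = 1/√(1 − 0.206843) = 1.1228.
The clock on ship A records proper time, so craft B measures Δt = γΔτ = 1.1228 × 292 = 327.9 days.

327.9 days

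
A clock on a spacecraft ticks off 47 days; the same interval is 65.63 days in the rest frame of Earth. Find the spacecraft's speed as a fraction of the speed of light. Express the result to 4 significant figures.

γ = Δt/Δτ = 65.63/47 = 1.3964.
β = √(1 − 1/γ²) = √(1 − 0.512838) = √0.487162 = 0.6980.

0.6980c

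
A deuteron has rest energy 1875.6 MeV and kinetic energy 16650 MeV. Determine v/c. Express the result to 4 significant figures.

γ = 1 + K/(mc²) = 1 + 16650/1875.6 = 9.8772.
β = √(1 − 1/γ²) = √(1 − 0.0102502) = √0.9897498 = 0.9949.

0.9949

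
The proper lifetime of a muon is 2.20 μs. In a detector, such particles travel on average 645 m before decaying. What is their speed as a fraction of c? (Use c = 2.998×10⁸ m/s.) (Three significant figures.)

Let x = d/(cτ) = 645.0 m / (2.998×10⁸ m/s × 2.200×10^-6 s) = 0.97792. Since d = βγcτ, x = βγ = β/√(1−β²).
Solving: β² = x²/(1+x²) = 0.956328/1.956328 = 0.488838, so β = 0.699.

0.699c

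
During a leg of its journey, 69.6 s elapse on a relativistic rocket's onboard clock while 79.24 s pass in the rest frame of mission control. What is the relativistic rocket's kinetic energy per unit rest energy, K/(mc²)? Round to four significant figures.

From Δt = γΔτ: γ = 79.24/69.6 = 1.13851.
Since K = (γ−1)mc², K/(mc²) = 1.13851 − 1 = 0.1385.

0.1385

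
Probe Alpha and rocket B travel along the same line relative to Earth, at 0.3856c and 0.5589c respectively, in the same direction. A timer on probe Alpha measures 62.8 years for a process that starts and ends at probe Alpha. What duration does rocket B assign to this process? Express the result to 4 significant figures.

64.39 years

The velocity of probe Alpha relative to rocket B is (0.3856 − 0.5589)c / (1 − 0.3856×0.5589) = −0.22091c; relative speed 0.22091c.
At |u| = 0.22091c, γ = (1 − 0.0488012)^(−1/2) = 1.0253.
Probe Alpha's interval is proper; time dilation gives Δt_B = γΔτ = 1.0253 × 62.8 years = 64.39 years.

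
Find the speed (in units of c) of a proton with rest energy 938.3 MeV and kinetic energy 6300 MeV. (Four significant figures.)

0.9916c

γ = 1 + K/(mc²) = 1 + 6300/938.3 = 7.7143.
β = √(1 − 1/γ²) = √(1 − 0.0168038) = √0.9831962 = 0.9916.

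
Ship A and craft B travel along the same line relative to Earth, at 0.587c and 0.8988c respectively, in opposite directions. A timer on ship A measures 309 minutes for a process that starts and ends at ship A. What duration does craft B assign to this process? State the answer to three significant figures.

1330 minutes

The velocity of ship A relative to craft B is (0.587 + 0.8988)c / (1 + 0.587×0.8988) = 0.97264c; relative speed 0.97264c.
γ for this relative speed: γ = 1/√(1 − 0.946029) = 4.3045.
The clock on ship A records proper time, so craft B measures Δt = γΔτ = 4.3045 × 309 = 1330 minutes.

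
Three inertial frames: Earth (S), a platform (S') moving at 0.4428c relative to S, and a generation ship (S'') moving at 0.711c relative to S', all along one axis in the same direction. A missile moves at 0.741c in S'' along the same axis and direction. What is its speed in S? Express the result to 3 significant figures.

0.981c

Apply u = (u'+v)/(1+u'v) twice. Missile in the platform frame: (0.741+0.711)/(1+0.741·0.711) = 1.452/1.526851 = 0.95098c.
That velocity, transformed to the rest frame of Earth: (0.95098+0.4428)/(1+0.95098·0.4428) = 1.39378/1.421093944 = 0.98078c.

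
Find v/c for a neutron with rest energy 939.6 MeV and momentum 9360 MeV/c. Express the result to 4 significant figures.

0.9950

pc/(mc²) = 9360/939.6 = 9.9617 = βγ = β/√(1−β²).
So β² = x²/(1 + x²) with x = 9.9617: x² = 99.2355, β² = 99.2355/100.2355 = 0.990023, β = 0.9950.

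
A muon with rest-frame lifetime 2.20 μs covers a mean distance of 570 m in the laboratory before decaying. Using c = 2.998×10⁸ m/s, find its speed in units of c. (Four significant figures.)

0.6539c

Let x = d/(cτ) = 570.0 m / (2.998×10⁸ m/s × 2.200×10^-6 s) = 0.86421. Since d = βγcτ, x = βγ = β/√(1−β²).
Solving: β² = x²/(1+x²) = 0.746859/1.746859 = 0.427544, so β = 0.6539.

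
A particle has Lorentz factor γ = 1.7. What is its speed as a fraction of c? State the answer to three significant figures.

β = √(1 − 1/γ²) = √(1 − 1/2.89) = √0.653979 = 0.809.

0.809c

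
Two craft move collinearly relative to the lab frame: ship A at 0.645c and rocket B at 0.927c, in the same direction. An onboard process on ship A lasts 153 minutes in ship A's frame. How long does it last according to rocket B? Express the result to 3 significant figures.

Transform ship A's velocity into rocket B's frame: (0.645 − 0.927)/(1 − 0.645·0.927) = −0.282/0.402085, so the relative speed is 0.70134c.
γ for this relative speed: γ = 1/√(1 − 0.491878) = 1.4029.
Ship A's interval is proper; time dilation gives Δt_B = γΔτ = 1.4029 × 153 minutes = 215 minutes.

215 minutes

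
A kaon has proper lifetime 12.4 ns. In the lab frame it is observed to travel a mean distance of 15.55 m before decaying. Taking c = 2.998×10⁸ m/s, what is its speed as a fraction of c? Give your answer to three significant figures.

Lab distance = (lab lifetime)·v = γτ·βc, so βγ = d/(cτ) = 15.55/(2.998×10⁸ × 1.240×10^-8) = 4.1829.
With βγ = 4.1829: γ² = 1 + (βγ)² = 18.4967, and β = (βγ)/γ = 4.1829/4.30078 = 0.973.

0.973c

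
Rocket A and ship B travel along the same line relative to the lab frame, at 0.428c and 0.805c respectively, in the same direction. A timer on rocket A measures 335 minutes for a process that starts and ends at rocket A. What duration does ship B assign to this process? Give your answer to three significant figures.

Transform rocket A's velocity into ship B's frame: (0.428 − 0.805)/(1 − 0.428·0.805) = −0.377/0.65546, so the relative speed is 0.57517c.
At |u| = 0.57517c, γ = (1 − 0.330821)^(−1/2) = 1.2224.
Rocket A's interval is proper; time dilation gives Δt_B = γΔτ = 1.2224 × 335 minutes = 410 minutes.

410 minutes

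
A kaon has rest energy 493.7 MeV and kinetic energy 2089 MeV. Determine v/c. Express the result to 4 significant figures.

K = (γ−1)mc², so γ = 1 + 2089/493.7 = 5.2313.
Then v/c = √(1 − γ⁻²) = √(1 − 0.036541) = √0.963459 = 0.9816.

0.9816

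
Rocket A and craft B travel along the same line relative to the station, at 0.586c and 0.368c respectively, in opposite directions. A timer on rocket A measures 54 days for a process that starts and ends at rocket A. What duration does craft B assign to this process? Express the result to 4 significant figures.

87.13 days

The velocity of rocket A relative to craft B is (0.586 + 0.368)c / (1 + 0.586×0.368) = 0.78477c; relative speed 0.78477c.
At |u| = 0.78477c, γ = (1 − 0.615864)^(−1/2) = 1.6135.
Rocket A's interval is proper; time dilation gives Δt_B = γΔτ = 1.6135 × 54 days = 87.13 days.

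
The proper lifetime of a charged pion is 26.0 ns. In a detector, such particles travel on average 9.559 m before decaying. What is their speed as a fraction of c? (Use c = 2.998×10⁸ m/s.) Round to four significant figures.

d = βγcτ ⇒ βγ = d/(cτ) = 9.559 m / (7.7948 m) = 1.2263.
β = (βγ)/√(1+(βγ)²) = 1.2263/√2.50381 = 0.7750.

0.7750c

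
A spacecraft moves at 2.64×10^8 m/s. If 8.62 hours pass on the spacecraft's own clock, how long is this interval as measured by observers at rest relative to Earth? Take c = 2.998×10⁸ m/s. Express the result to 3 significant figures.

β = v/c = (2.64×10^8 m/s)/(2.998×10⁸ m/s) = 0.880587.
Lorentz factor: γ = (1 − 0.7754335)^(−1/2) = 2.1102.
Time dilation: Δt = γ·Δτ = 2.1102 × 8.62 = 18.2 hours.

18.2 hours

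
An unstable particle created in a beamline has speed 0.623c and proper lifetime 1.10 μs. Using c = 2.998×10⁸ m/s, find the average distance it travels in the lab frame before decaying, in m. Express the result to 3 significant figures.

263 m

With β = 0.623, γ = 1/√(1 − 0.623²) = 1/√0.611871 = 1.2784.
Lab-frame lifetime: Δt = γτ = 1.2784 × 1.10 μs = 1.4062 μs.
Distance: d = vΔt = 0.623 × 2.998×10⁸ m/s × 1.4062×10^-6 s = 263 m.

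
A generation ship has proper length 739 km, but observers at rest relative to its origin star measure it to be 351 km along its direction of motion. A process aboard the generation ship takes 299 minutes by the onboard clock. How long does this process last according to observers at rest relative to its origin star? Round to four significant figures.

Length contraction gives γ = L₀/L = 739/351 = 2.10541.
Δt = γΔτ = 2.10541 × 299 = 629.5 minutes.

629.5 minutes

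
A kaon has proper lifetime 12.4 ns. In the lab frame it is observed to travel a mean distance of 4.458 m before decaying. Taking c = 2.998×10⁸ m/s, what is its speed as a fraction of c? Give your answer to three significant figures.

d = βγcτ ⇒ βγ = d/(cτ) = 4.458 m / (3.71752 m) = 1.1992.
β = (βγ)/√(1+(βγ)²) = 1.1992/√2.43808 = 0.768.

0.768c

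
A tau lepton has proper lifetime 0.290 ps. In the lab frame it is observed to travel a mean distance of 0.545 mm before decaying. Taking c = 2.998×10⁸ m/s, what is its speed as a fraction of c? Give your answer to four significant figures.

0.9875c

d = βγcτ ⇒ βγ = d/(cτ) = 5.450×10^-4 m / (8.6942×10^-5 m) = 6.2685.
β = (βγ)/√(1+(βγ)²) = 6.2685/√40.2941 = 0.9875.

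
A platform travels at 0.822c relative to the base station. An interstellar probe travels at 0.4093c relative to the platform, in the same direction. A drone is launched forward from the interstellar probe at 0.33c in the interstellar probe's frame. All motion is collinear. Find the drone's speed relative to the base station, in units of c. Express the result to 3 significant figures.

0.960c

Compose velocities in two stages. Stage 1 (into S'): u₁ = (0.33+0.4093)/(1+0.33×0.4093) = 0.65133.
Stage 2 (into S): u = (0.65133+0.822)/(1+0.65133×0.822) = 0.95958, so the speed is 0.960c.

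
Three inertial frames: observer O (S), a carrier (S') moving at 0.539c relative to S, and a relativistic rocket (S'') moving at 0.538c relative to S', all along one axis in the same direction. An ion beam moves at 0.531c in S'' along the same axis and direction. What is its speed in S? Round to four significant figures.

Apply u = (u'+v)/(1+u'v) twice. Ion beam in the carrier frame: (0.531+0.538)/(1+0.531·0.538) = 1.069/1.285678 = 0.83147c.
That velocity, transformed to the rest frame of observer O: (0.83147+0.539)/(1+0.83147·0.539) = 1.37047/1.44816233 = 0.94635c.

0.9464c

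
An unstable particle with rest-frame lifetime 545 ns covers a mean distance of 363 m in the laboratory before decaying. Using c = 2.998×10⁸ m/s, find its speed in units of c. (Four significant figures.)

0.9119c

Lab distance = (lab lifetime)·v = γτ·βc, so βγ = d/(cτ) = 363.0/(2.998×10⁸ × 5.450×10^-7) = 2.2217.
With βγ = 2.2217: γ² = 1 + (βγ)² = 5.93595, and β = (βγ)/γ = 2.2217/2.43638 = 0.9119.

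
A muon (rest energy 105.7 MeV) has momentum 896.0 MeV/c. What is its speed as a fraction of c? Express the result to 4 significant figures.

0.9931c

βγ = pc/(mc²) = 896.0/105.7 = 8.4768.
Since γ² = 1 + (βγ)² = 72.8561, γ = √72.8561 = 8.53558, and β = (βγ)/γ = 8.4768/8.53558 = 0.9931.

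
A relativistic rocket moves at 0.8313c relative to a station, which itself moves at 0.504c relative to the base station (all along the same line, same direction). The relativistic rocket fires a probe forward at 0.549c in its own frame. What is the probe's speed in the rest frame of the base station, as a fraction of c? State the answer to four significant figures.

0.9825c

Apply u = (u'+v)/(1+u'v) twice. Probe in the station frame: (0.549+0.8313)/(1+0.549·0.8313) = 1.3803/1.4563837 = 0.94776c.
That velocity, transformed to the rest frame of the base station: (0.94776+0.504)/(1+0.94776·0.504) = 1.45176/1.47767104 = 0.98246c.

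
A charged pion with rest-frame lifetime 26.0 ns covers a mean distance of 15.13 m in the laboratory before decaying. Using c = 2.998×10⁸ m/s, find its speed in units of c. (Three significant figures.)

0.889c

Let x = d/(cτ) = 15.13 m / (2.998×10⁸ m/s × 2.600×10^-8 s) = 1.941. Since d = βγcτ, x = βγ = β/√(1−β²).
Solving: β² = x²/(1+x²) = 3.76748/4.76748 = 0.790246, so β = 0.889.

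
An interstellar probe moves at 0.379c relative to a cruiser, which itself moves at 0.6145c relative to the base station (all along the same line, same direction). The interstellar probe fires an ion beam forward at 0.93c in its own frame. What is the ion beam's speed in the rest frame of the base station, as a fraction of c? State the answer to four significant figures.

Apply u = (u'+v)/(1+u'v) twice. Ion beam in the cruiser frame: (0.93+0.379)/(1+0.93·0.379) = 1.309/1.35247 = 0.96786c.
That velocity, transformed to the rest frame of the base station: (0.96786+0.6145)/(1+0.96786·0.6145) = 1.58236/1.59474997 = 0.99223c.

0.9922c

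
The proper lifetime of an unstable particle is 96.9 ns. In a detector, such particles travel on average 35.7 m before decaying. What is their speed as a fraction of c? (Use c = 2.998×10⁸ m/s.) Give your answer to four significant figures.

Let x = d/(cτ) = 35.70 m / (2.998×10⁸ m/s × 9.690×10^-8 s) = 1.2289. Since d = βγcτ, x = βγ = β/√(1−β²).
Solving: β² = x²/(1+x²) = 1.5102/2.5102 = 0.601625, so β = 0.7756.

0.7756c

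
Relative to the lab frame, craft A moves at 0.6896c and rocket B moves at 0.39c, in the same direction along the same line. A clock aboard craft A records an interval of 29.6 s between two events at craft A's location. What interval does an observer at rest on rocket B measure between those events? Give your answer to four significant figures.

Transform craft A's velocity into rocket B's frame: (0.6896 − 0.39)/(1 − 0.6896·0.39) = 0.2996/0.731056, so the relative speed is 0.40982c.
γ for this relative speed: γ = 1/√(1 − 0.167952) = 1.0963.
The clock on craft A records proper time, so rocket B measures Δt = γΔτ = 1.0963 × 29.6 = 32.45 s.

32.45 s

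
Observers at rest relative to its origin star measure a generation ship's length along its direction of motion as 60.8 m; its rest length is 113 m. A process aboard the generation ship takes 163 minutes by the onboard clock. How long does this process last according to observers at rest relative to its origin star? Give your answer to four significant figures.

Length contraction gives γ = L₀/L = 113/60.8 = 1.85855.
The same γ dilates the second interval: 1.85855 × 163 minutes = 302.9 minutes.

302.9 minutes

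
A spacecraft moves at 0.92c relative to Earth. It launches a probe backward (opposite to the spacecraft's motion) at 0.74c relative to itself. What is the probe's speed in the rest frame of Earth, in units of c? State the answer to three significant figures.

Relativistic velocity addition: u = (u' + v)/(1 + u'v/c²), with u' = −0.74c and v = 0.92c.
Numerator: −0.74 + 0.92 = 0.18. Denominator: 1 + (−0.74)(0.92) = 0.3192.
u = 0.18/0.3192 = 0.56391, so the speed is 0.564c.

0.564c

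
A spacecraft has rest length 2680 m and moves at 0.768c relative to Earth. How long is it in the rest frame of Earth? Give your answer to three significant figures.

1720 m

β² = 0.589824, so γ = 1/√0.410176 = 1.5614.
Length contraction: L = L₀/γ = 2680/1.5614 = 1720 m.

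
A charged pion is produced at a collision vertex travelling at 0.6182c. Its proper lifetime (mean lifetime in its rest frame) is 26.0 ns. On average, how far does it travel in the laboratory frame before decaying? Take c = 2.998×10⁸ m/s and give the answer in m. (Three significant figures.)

6.13 m

γ = 1/√(1 − β²) = 1/√(1 − 0.38217124) = 1/√0.61782876 = 1/0.786021 = 1.2722.
Lab-frame lifetime: Δt = γτ = 1.2722 × 26.0 ns = 33.077 ns.
Distance: d = vΔt = 0.6182 × 2.998×10⁸ m/s × 3.3077×10^-8 s = 6.13 m.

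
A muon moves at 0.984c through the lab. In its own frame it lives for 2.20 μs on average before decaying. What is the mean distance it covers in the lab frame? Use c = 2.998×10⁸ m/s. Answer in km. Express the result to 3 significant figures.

3.64 km

β² = 0.968256, so γ = 1/√0.031744 = 5.6127.
Lab-frame lifetime: Δt = γτ = 5.6127 × 2.20 μs = 12.348 μs.
Distance: d = vΔt = 0.984 × 2.998×10⁸ m/s × 1.2348×10^-5 s = 3640 m = 3.64 km.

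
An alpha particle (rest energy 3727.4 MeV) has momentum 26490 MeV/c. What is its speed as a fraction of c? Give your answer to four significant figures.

0.9902c

βγ = pc/(mc²) = 26490/3727.4 = 7.1068.
Since γ² = 1 + (βγ)² = 51.5066, γ = √51.5066 = 7.17681, and β = (βγ)/γ = 7.1068/7.17681 = 0.9902.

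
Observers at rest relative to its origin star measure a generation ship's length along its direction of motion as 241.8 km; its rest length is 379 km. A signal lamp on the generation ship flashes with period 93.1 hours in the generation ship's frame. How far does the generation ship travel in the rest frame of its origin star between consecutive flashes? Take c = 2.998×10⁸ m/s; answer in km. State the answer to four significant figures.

1.213×10^11 km

γ = L₀/L = 379/241.8 = 1.56741.
β = √(1 − 1/γ²) = 0.77004. Lab-frame period = γτ = 1.56741×93.1 hours = 145.93 hours. Distance = βc × γτ = 0.77004 × 2.998×10⁸ m/s × 525348 s = 1.2128×10^14 m = 1.213×10^11 km.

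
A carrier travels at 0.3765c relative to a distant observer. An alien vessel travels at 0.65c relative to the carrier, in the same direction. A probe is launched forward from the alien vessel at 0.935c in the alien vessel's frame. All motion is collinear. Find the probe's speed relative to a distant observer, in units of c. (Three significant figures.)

Apply u = (u'+v)/(1+u'v) twice. Probe in the carrier frame: (0.935+0.65)/(1+0.935·0.65) = 1.585/1.60775 = 0.98585c.
That velocity, transformed to the rest frame of a distant observer: (0.98585+0.3765)/(1+0.98585·0.3765) = 1.36235/1.371172525 = 0.99357c.

0.994c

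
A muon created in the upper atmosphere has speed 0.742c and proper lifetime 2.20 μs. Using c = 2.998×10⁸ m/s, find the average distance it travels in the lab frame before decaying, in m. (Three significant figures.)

730 m

β² = 0.550564, so γ = 1/√0.449436 = 1.4916.
Lab-frame lifetime: Δt = γτ = 1.4916 × 2.20 μs = 3.2815 μs.
Distance: d = vΔt = 0.742 × 2.998×10⁸ m/s × 3.2815×10^-6 s = 730 m.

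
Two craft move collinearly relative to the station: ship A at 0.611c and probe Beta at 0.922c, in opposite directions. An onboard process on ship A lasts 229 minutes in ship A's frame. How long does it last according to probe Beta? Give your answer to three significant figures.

1170 minutes

Transform ship A's velocity into probe Beta's frame: (0.611 + 0.922)/(1 + 0.611·0.922) = 1.533/1.563342, so the relative speed is 0.98059c.
At |u| = 0.98059c, γ = (1 − 0.961557)^(−1/2) = 5.1002.
Ship A's interval is proper; time dilation gives Δt_B = γΔτ = 5.1002 × 229 minutes = 1170 minutes.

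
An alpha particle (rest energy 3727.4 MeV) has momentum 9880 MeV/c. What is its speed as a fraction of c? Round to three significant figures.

pc/(mc²) = 9880/3727.4 = 2.6506 = βγ = β/√(1−β²).
So β² = x²/(1 + x²) with x = 2.6506: x² = 7.02568, β² = 7.02568/8.02568 = 0.8754, β = 0.936.

0.936c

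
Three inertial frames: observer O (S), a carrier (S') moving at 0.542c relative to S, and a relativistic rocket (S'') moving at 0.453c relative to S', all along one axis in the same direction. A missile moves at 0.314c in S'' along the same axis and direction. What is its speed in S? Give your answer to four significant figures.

First combine the missile and relativistic rocket (S''→S'): u₁ = (0.314 + 0.453)/(1 + 0.314×0.453) = 0.767/1.142242 = 0.67149.
Then combine with the carrier (S'→S): u = (0.67149 + 0.542)/(1 + 0.67149×0.542) = 1.21349/1.36394758 = 0.88969.

0.8897c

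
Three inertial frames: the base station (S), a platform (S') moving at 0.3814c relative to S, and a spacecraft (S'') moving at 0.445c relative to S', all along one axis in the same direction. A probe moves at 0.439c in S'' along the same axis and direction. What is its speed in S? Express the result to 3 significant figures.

0.874c

Apply u = (u'+v)/(1+u'v) twice. Probe in the platform frame: (0.439+0.445)/(1+0.439·0.445) = 0.884/1.195355 = 0.73953c.
That velocity, transformed to the rest frame of the base station: (0.73953+0.3814)/(1+0.73953·0.3814) = 1.12093/1.282056742 = 0.87432c.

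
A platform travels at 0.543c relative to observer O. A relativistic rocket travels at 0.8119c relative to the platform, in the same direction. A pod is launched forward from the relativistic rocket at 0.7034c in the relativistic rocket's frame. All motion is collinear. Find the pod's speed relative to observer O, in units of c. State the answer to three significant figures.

0.989c

Apply u = (u'+v)/(1+u'v) twice. Pod in the platform frame: (0.7034+0.8119)/(1+0.7034·0.8119) = 1.5153/1.57109046 = 0.96449c.
That velocity, transformed to the rest frame of observer O: (0.96449+0.543)/(1+0.96449·0.543) = 1.50749/1.52371807 = 0.98935c.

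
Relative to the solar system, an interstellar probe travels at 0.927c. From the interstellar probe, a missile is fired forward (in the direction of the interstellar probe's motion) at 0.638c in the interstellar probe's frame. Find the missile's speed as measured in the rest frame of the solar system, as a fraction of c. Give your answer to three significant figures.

0.983c

In units of c, u = (u' + v)/(1 + u'v) with u' = 0.638 and v = 0.927.
Numerator: 0.638 + 0.927 = 1.565. Denominator: 1 + (0.638)(0.927) = 1.591426.
u = 1.565/1.591426 = 0.98339, so the speed is 0.983c.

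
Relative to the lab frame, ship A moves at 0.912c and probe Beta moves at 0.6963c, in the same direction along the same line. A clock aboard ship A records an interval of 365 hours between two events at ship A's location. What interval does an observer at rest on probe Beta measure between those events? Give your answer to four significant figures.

452.5 hours

The velocity of ship A relative to probe Beta is (0.912 − 0.6963)c / (1 − 0.912×0.6963) = 0.591c; relative speed 0.591c.
γ for this relative speed: γ = 1/√(1 − 0.349281) = 1.2397.
Ship A's interval is proper; time dilation gives Δt_B = γΔτ = 1.2397 × 365 hours = 452.5 hours.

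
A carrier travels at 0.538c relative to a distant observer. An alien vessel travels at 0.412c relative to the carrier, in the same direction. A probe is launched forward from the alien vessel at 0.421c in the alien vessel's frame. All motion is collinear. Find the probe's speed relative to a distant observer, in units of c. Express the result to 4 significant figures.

0.9030c

First combine the probe and alien vessel (S''→S'): u₁ = (0.421 + 0.412)/(1 + 0.421×0.412) = 0.833/1.173452 = 0.70987.
Then combine with the carrier (S'→S): u = (0.70987 + 0.538)/(1 + 0.70987×0.538) = 1.24787/1.38191006 = 0.903.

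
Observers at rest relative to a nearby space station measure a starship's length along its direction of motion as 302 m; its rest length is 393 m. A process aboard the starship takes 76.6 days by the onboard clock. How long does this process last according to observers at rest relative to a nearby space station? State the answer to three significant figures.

γ = L₀/L = 393/302 = 1.30132.
Δt = γΔτ = 1.30132 × 76.6 = 99.7 days.

99.7 days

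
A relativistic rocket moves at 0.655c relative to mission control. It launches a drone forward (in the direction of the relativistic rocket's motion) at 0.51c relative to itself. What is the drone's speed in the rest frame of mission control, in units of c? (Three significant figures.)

Relativistic velocity addition: u = (u' + v)/(1 + u'v/c²), with u' = 0.51c and v = 0.655c.
Numerator: 0.51 + 0.655 = 1.165. Denominator: 1 + (0.51)(0.655) = 1.33405.
u = 1.165/1.33405 = 0.87328, so the speed is 0.873c.

0.873c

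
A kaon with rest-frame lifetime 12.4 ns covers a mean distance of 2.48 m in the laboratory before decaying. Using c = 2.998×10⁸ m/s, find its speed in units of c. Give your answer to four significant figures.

Lab distance = (lab lifetime)·v = γτ·βc, so βγ = d/(cτ) = 2.480/(2.998×10⁸ × 1.240×10^-8) = 0.66711.
With βγ = 0.66711: γ² = 1 + (βγ)² = 1.445036, and β = (βγ)/γ = 0.66711/1.2021 = 0.5550.

0.5550c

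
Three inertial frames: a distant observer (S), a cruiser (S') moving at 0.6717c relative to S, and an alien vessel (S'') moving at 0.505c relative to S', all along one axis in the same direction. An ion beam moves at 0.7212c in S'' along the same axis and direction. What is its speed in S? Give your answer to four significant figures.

First combine the ion beam and alien vessel (S''→S'): u₁ = (0.7212 + 0.505)/(1 + 0.7212×0.505) = 1.2262/1.364206 = 0.89884.
Then combine with the cruiser (S'→S): u = (0.89884 + 0.6717)/(1 + 0.89884×0.6717) = 1.57054/1.603750828 = 0.97929.

0.9793c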